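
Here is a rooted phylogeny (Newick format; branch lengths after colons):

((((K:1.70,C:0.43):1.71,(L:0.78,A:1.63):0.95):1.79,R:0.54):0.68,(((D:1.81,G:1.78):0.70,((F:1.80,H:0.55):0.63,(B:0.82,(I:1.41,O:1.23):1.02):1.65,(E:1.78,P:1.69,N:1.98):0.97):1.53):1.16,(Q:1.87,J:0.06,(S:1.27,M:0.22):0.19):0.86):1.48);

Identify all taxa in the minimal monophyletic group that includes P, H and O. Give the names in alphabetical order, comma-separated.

B, E, F, H, I, N, O, P

Tracing P: it sits inside (E,P,N).
Tracing H: it sits inside (F,H).
Tracing O: it sits inside (I,O).
The smallest clade enclosing all 3 is ((F,H),(B,(I,O)),(E,P,N)); the answer is its 8 terminal taxa in alphabetical order.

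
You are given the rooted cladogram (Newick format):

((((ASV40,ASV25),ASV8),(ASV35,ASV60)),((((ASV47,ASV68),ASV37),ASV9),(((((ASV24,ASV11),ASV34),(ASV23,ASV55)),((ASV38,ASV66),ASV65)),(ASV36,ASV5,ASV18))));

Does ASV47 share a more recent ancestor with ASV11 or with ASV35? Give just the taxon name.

ASV11

The MRCA of ASV47 and ASV11 subtends ((((ASV47,ASV68),ASV37),ASV9),(((((ASV24,ASV11),ASV34),(ASV23,ASV55)),((ASV38,ASV66),ASV65)),(ASV36,ASV5,ASV18))) (15 taxa).
The MRCA of ASV47 and ASV35 is the root, subtending the entire tree (20 taxa).
The first is nested inside the second, so ASV47 shares a more recent common ancestor with ASV11.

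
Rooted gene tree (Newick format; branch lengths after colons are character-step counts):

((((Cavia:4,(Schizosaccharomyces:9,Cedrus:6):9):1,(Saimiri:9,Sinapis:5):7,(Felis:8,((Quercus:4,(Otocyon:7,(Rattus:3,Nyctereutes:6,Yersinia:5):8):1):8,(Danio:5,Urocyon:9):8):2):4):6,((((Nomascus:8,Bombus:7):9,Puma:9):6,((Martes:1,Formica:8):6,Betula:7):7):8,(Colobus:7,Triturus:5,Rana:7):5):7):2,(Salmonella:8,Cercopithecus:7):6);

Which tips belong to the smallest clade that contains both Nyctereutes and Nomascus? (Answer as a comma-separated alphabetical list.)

Betula, Bombus, Cavia, Cedrus, Colobus, Danio, Felis, Formica, Martes, Nomascus, Nyctereutes, Otocyon, Puma, Quercus, Rana, Rattus, Saimiri, Schizosaccharomyces, Sinapis, Triturus, Urocyon, Yersinia

Tracing Nyctereutes: it sits inside (Rattus,Nyctereutes,Yersinia).
Tracing Nomascus: it sits inside (Nomascus,Bombus).
The smallest clade enclosing both is (((Cavia,(Schizosaccharomyces,Cedrus)),(Saimiri,Sinapis),(Felis,((Quercus,(Otocyon,(Rattus,Nyctereutes,Yersinia))),(Danio,Urocyon)))),((((Nomascus,Bombus),Puma),((Martes,Formica),Betula)),(Colobus,Triturus,Rana))); the answer is its 22 terminal taxa in alphabetical order.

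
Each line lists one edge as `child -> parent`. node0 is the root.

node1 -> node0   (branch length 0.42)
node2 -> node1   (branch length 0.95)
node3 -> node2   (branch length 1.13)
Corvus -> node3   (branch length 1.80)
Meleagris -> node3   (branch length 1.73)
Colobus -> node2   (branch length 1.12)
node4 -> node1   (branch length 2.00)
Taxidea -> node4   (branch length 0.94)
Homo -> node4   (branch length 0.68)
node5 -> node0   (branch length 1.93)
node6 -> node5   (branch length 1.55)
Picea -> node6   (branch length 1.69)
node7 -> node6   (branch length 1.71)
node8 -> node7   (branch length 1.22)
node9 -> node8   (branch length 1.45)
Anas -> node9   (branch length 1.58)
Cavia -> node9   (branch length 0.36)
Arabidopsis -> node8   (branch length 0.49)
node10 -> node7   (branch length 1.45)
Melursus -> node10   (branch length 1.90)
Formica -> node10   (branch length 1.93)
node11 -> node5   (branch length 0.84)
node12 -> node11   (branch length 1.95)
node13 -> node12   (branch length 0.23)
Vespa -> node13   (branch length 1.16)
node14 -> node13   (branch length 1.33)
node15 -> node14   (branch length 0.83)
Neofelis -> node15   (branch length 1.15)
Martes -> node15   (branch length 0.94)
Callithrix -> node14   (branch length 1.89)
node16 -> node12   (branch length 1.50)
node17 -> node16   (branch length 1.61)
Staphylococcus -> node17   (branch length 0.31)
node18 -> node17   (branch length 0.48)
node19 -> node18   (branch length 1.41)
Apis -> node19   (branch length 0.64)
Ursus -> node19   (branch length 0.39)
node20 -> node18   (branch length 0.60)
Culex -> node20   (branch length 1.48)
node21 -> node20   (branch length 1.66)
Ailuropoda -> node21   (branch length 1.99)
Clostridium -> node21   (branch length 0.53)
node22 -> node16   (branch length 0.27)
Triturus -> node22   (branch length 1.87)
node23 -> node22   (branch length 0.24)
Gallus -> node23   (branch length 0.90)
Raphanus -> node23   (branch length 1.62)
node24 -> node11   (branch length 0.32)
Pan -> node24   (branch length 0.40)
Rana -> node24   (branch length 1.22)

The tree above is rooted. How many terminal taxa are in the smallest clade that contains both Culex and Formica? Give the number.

The MRCA of Culex and Formica is the node subtending ((Picea,(((Anas,Cavia),Arabidopsis),(Melursus,Formica))),(((Vespa,((Neofelis,Martes),Callithrix)),((Staphylococcus,((Apis,Ursus),(Culex,(Ailuropoda,Clostridium)))),(Triturus,(Gallus,Raphanus)))),(Pan,Rana))).
That clade contains 21 terminal taxa: Ailuropoda, Anas, Apis, Arabidopsis, Callithrix, Cavia, Clostridium, Culex, Formica, Gallus, Martes, Melursus, Neofelis, Pan, Picea, Rana, Raphanus, Staphylococcus, Triturus, Ursus, Vespa.

21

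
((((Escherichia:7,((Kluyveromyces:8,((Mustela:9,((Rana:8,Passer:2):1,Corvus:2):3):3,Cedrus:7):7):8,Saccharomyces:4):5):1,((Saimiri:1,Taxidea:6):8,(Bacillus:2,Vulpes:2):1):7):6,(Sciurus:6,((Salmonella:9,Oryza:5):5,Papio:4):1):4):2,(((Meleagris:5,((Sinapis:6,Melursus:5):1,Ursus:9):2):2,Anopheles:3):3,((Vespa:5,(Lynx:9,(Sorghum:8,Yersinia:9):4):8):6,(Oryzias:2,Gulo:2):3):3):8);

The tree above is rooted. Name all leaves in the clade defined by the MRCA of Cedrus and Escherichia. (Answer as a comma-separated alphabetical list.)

Tracing Cedrus: it sits inside ((Mustela,((Rana,Passer),Corvus)),Cedrus).
Tracing Escherichia: it sits inside (Escherichia,((Kluyveromyces,((Mustela,((Rana,Passer),Corvus)),Cedrus)),Saccharomyces)).
The smallest clade enclosing both is (Escherichia,((Kluyveromyces,((Mustela,((Rana,Passer),Corvus)),Cedrus)),Saccharomyces)); the answer is its 8 terminal taxa in alphabetical order.

Cedrus, Corvus, Escherichia, Kluyveromyces, Mustela, Passer, Rana, Saccharomyces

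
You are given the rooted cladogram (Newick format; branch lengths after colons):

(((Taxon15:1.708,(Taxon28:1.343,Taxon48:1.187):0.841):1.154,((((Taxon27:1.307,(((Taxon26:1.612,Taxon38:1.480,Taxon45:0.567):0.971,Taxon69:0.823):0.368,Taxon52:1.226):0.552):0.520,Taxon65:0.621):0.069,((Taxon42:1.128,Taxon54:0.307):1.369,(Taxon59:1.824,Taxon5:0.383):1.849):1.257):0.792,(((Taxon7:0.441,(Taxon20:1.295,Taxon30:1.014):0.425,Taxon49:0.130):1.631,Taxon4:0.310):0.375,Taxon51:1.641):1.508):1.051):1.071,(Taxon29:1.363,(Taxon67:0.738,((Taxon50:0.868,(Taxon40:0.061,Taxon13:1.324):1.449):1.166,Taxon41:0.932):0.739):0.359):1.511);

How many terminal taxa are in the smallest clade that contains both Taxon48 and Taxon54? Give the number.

The MRCA of Taxon48 and Taxon54 is the node subtending ((Taxon15,(Taxon28,Taxon48)),((((Taxon27,(((Taxon26,Taxon38,Taxon45),Taxon69),Taxon52)),Taxon65),((Taxon42,Taxon54),(Taxon59,Taxon5))),(((Taxon7,(Taxon20,Taxon30),Taxon49),Taxon4),Taxon51))).
That clade contains 20 terminal taxa: Taxon15, Taxon20, Taxon26, Taxon27, Taxon28, Taxon30, Taxon38, Taxon4, Taxon42, Taxon45, Taxon48, Taxon49, Taxon5, Taxon51, Taxon52, Taxon54, Taxon59, Taxon65, Taxon69, Taxon7.

20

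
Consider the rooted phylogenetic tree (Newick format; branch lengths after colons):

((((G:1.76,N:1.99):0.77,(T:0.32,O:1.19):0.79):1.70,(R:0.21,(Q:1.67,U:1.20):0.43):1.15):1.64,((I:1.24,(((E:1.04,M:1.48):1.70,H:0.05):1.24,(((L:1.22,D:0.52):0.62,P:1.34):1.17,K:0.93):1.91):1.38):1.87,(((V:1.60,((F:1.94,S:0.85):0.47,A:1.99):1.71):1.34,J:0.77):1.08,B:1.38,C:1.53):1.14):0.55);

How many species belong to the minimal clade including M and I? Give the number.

8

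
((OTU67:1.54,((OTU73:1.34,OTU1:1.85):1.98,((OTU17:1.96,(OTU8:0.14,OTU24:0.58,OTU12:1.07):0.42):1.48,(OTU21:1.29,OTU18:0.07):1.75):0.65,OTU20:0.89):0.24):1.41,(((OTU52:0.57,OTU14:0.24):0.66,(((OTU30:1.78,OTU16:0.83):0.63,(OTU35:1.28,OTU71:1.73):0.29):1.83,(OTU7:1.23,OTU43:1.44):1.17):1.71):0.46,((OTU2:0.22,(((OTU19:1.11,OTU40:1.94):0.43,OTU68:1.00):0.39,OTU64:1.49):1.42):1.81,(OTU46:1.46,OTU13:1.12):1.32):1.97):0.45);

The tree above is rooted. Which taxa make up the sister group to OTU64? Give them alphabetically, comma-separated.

OTU19, OTU40, OTU68

OTU64 attaches to the tree at the node subtending (((OTU19,OTU40),OTU68),OTU64).
The other lineage descending from that same node — the sister group — is ((OTU19,OTU40),OTU68); its 3 tips in alphabetical order are the answer.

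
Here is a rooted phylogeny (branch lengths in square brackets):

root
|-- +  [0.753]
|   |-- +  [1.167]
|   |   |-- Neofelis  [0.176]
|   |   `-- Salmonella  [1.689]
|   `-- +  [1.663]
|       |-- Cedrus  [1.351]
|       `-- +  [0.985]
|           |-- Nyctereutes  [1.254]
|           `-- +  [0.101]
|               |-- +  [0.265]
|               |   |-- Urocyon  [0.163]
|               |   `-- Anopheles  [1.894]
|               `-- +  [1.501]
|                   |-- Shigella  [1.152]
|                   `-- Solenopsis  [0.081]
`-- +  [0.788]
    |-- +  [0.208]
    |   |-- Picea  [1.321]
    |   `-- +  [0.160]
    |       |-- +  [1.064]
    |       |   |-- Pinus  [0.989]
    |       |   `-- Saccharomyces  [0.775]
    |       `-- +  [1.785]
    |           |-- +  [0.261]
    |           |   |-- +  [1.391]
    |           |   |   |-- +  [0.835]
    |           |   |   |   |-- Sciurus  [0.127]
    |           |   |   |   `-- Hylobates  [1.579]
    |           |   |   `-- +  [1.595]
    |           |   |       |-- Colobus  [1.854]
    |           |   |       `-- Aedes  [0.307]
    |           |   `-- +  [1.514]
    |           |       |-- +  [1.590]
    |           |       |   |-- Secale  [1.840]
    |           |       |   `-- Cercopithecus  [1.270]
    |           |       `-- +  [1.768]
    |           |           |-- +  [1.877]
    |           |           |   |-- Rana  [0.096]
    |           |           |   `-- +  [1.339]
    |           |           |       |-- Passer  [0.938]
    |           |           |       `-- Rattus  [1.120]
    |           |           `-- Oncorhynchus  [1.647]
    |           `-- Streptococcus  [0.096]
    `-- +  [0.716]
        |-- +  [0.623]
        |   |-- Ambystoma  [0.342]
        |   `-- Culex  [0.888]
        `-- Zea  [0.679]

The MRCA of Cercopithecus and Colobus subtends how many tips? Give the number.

The MRCA of Cercopithecus and Colobus is the node subtending (((Sciurus,Hylobates),(Colobus,Aedes)),((Secale,Cercopithecus),((Rana,(Passer,Rattus)),Oncorhynchus))).
That clade contains 10 terminal taxa: Aedes, Cercopithecus, Colobus, Hylobates, Oncorhynchus, Passer, Rana, Rattus, Sciurus, Secale.

10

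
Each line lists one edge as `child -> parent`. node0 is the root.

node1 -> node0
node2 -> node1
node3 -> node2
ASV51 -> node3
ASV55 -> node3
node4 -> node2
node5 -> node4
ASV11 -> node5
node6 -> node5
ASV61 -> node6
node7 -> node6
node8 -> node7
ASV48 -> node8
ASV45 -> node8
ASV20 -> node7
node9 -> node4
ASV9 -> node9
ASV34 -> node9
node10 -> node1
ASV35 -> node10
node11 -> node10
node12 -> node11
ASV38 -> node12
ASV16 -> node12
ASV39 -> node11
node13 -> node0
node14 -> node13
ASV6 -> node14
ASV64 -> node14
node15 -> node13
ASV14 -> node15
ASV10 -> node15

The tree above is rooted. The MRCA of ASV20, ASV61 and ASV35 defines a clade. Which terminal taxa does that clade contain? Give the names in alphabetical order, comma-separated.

Tracing ASV20: it sits inside ((ASV48,ASV45),ASV20).
Tracing ASV61: it sits inside (ASV61,((ASV48,ASV45),ASV20)).
Tracing ASV35: it sits inside (ASV35,((ASV38,ASV16),ASV39)).
The smallest clade enclosing all 3 is (((ASV51,ASV55),((ASV11,(ASV61,((ASV48,ASV45),ASV20))),(ASV9,ASV34))),(ASV35,((ASV38,ASV16),ASV39))); the answer is its 13 terminal taxa in alphabetical order.

ASV11, ASV16, ASV20, ASV34, ASV35, ASV38, ASV39, ASV45, ASV48, ASV51, ASV55, ASV61, ASV9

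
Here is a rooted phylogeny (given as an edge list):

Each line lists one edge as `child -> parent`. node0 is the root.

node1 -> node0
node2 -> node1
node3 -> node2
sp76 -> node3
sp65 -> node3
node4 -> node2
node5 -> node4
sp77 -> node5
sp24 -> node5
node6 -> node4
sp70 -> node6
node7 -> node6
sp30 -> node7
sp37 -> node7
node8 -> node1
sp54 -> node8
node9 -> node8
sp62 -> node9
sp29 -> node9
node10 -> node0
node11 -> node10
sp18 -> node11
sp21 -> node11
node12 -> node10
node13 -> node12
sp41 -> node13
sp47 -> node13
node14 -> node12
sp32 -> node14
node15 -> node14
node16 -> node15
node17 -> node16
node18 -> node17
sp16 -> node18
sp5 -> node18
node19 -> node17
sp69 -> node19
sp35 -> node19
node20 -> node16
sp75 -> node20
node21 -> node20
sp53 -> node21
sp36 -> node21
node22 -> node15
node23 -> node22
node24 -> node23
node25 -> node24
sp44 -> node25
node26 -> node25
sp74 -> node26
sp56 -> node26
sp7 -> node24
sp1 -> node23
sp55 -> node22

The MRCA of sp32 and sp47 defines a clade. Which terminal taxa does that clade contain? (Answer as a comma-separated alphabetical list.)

sp1, sp16, sp32, sp35, sp36, sp41, sp44, sp47, sp5, sp53, sp55, sp56, sp69, sp7, sp74, sp75

Tracing sp32: it sits inside (sp32,((((sp16,sp5),(sp69,sp35)),(sp75,(sp53,sp36))),((((sp44,(sp74,sp56)),sp7),sp1),sp55))).
Tracing sp47: it sits inside (sp41,sp47).
The smallest clade enclosing both is ((sp41,sp47),(sp32,((((sp16,sp5),(sp69,sp35)),(sp75,(sp53,sp36))),((((sp44,(sp74,sp56)),sp7),sp1),sp55)))); the answer is its 16 terminal taxa in alphabetical order.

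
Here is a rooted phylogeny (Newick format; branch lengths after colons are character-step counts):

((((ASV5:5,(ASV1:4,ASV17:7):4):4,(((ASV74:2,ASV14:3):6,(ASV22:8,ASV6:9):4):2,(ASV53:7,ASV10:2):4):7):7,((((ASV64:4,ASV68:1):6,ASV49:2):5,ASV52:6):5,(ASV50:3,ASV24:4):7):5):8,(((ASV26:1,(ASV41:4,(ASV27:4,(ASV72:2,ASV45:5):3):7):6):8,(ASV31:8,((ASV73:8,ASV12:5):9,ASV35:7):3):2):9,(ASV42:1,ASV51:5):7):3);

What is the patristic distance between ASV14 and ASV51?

The path runs ASV14 → … → MRCA → … → ASV51; the MRCA is the root of the tree.
Branch lengths along that path: 3 + 6 + 2 + 7 + 7 + 8 + 3 + 7 + 5 = 48.

48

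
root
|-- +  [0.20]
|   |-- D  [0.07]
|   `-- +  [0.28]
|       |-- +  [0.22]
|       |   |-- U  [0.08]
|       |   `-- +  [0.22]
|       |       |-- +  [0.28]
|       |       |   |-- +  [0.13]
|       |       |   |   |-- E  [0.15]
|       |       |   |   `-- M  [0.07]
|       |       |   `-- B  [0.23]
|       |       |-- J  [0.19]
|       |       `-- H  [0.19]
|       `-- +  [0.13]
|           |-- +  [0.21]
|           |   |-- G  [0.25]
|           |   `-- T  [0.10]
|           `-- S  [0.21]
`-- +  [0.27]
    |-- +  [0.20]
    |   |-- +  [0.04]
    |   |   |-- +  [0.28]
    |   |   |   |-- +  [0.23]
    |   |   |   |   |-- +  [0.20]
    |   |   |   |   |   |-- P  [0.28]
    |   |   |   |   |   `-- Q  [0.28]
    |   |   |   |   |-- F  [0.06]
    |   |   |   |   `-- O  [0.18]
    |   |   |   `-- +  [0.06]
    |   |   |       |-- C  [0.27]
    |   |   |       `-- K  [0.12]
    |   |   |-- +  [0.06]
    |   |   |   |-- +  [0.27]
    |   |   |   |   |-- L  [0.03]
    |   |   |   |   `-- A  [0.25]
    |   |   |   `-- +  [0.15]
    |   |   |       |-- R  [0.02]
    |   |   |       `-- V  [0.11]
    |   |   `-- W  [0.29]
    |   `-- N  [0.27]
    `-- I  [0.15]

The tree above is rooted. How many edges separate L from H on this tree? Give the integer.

The MRCA of L and H is the root of the tree.
From L up to that node: 6 branches. From H up to the same node: 5 branches. Total: 6 + 5 = 11.

11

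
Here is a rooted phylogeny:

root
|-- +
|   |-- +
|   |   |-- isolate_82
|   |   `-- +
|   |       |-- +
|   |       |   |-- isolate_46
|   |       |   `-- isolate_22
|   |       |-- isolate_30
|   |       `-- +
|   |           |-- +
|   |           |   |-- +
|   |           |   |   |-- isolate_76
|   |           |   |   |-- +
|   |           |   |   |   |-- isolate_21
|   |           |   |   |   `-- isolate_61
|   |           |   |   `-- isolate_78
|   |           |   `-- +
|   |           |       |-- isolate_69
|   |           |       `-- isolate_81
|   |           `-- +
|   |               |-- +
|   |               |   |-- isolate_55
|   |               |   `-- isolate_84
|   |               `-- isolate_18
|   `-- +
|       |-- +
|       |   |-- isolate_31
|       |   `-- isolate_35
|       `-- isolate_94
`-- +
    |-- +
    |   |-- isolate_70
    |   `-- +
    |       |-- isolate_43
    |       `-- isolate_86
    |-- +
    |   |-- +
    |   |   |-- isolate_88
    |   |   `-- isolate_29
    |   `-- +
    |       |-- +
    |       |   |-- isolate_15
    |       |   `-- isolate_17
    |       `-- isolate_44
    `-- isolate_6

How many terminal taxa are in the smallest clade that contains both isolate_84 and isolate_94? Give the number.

16

The MRCA of isolate_84 and isolate_94 is the node subtending ((isolate_82,((isolate_46,isolate_22),isolate_30,(((isolate_76,(isolate_21,isolate_61),isolate_78),(isolate_69,isolate_81)),((isolate_55,isolate_84),isolate_18)))),((isolate_31,isolate_35),isolate_94)).
That clade contains 16 terminal taxa: isolate_18, isolate_21, isolate_22, isolate_30, isolate_31, isolate_35, isolate_46, isolate_55, isolate_61, isolate_69, isolate_76, isolate_78, isolate_81, isolate_82, isolate_84, isolate_94.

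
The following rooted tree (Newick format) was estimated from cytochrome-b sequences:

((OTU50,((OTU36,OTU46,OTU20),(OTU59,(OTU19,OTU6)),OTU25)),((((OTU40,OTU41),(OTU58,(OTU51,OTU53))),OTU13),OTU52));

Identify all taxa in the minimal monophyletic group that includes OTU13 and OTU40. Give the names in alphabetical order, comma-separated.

Tracing OTU13: it sits inside (((OTU40,OTU41),(OTU58,(OTU51,OTU53))),OTU13).
Tracing OTU40: it sits inside (OTU40,OTU41).
The smallest clade enclosing both is (((OTU40,OTU41),(OTU58,(OTU51,OTU53))),OTU13); the answer is its 6 terminal taxa in alphabetical order.

OTU13, OTU40, OTU41, OTU51, OTU53, OTU58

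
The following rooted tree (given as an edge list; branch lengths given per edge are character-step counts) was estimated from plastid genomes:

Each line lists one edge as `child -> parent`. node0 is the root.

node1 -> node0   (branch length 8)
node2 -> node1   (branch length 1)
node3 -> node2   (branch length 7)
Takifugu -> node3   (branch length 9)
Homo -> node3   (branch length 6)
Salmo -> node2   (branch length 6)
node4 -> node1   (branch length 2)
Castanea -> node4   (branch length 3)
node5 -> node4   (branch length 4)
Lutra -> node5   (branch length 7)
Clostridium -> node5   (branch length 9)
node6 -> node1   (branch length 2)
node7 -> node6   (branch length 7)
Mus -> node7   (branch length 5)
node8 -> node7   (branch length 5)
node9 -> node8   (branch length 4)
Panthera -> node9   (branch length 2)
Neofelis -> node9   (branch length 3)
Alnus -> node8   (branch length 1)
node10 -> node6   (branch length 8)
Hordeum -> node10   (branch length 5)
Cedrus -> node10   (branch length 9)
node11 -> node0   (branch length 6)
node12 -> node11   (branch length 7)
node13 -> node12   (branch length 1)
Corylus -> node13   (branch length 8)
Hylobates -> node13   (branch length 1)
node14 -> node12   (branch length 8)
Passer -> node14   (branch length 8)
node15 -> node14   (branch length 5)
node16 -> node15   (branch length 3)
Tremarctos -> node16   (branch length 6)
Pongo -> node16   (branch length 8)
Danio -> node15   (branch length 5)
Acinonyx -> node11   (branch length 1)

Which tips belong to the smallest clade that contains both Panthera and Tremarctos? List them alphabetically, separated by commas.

Tracing Panthera: it sits inside (Panthera,Neofelis).
Tracing Tremarctos: it sits inside (Tremarctos,Pongo).
The smallest clade enclosing both is the whole tree (their MRCA is the root), so the answer is all 19 tips in alphabetical order.

Acinonyx, Alnus, Castanea, Cedrus, Clostridium, Corylus, Danio, Homo, Hordeum, Hylobates, Lutra, Mus, Neofelis, Panthera, Passer, Pongo, Salmo, Takifugu, Tremarctos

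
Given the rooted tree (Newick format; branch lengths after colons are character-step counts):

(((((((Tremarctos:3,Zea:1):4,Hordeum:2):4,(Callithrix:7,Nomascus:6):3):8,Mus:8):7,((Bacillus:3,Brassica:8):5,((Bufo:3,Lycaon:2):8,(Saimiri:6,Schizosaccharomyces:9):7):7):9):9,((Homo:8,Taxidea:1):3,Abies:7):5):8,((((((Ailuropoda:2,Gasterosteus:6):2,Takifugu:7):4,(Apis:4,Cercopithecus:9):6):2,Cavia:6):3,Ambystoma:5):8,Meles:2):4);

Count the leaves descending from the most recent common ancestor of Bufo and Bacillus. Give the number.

The MRCA of Bufo and Bacillus is the node subtending ((Bacillus,Brassica),((Bufo,Lycaon),(Saimiri,Schizosaccharomyces))).
That clade contains 6 terminal taxa: Bacillus, Brassica, Bufo, Lycaon, Saimiri, Schizosaccharomyces.

6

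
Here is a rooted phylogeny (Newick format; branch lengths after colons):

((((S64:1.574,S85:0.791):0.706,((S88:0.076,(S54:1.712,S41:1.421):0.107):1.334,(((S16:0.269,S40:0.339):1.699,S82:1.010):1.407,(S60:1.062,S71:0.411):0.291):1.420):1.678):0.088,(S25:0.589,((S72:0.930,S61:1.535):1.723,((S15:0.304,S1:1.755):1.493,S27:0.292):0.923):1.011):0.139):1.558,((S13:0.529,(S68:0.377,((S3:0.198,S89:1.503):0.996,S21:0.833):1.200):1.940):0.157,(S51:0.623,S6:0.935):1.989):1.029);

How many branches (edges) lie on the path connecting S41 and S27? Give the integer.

9

The MRCA of S41 and S27 is the node subtending (((S64,S85),((S88,(S54,S41)),(((S16,S40),S82),(S60,S71)))),(S25,((S72,S61),((S15,S1),S27)))).
From S41 up to that node: 5 branches. From S27 up to the same node: 4 branches. Total: 5 + 4 = 9.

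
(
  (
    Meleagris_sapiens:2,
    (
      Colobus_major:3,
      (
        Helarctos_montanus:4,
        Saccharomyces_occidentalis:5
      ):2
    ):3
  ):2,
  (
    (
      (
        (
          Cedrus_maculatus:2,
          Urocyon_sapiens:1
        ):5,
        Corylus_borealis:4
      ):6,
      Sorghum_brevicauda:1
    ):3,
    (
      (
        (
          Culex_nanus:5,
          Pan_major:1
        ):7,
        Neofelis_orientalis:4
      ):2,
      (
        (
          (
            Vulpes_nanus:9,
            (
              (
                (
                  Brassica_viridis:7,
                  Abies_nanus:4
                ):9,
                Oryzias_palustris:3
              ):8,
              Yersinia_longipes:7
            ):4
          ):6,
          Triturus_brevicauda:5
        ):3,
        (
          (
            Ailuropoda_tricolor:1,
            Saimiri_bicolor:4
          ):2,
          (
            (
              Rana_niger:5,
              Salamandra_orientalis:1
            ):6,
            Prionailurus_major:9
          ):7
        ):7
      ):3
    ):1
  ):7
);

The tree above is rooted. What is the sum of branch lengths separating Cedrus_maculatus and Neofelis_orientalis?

23

The path runs Cedrus_maculatus → … → MRCA → … → Neofelis_orientalis; the MRCA is the node subtending ((((Cedrus_maculatus,Urocyon_sapiens),Corylus_borealis),Sorghum_brevicauda),(((Culex_nanus,Pan_major),Neofelis_orientalis),(((Vulpes_nanus,(((Brassica_viridis,Abies_nanus),Oryzias_palustris),Yersinia_longipes)),Triturus_brevicauda),((Ailuropoda_tricolor,Saimiri_bicolor),((Rana_niger,Salamandra_orientalis),Prionailurus_major))))).
Branch lengths along that path: 2 + 5 + 6 + 3 + 1 + 2 + 4 = 23.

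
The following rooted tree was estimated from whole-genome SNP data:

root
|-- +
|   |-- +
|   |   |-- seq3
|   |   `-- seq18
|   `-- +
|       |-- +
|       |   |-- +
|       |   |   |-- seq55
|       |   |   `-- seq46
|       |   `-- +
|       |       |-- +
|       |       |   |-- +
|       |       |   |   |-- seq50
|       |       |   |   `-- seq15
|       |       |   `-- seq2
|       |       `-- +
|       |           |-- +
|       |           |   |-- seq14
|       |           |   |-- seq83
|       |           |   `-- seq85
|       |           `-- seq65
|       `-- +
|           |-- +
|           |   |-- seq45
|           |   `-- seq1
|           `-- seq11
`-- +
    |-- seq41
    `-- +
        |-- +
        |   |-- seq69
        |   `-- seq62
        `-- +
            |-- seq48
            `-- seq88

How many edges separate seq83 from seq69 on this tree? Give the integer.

11

The MRCA of seq83 and seq69 is the root of the tree.
From seq83 up to that node: 7 branches. From seq69 up to the same node: 4 branches. Total: 7 + 4 = 11.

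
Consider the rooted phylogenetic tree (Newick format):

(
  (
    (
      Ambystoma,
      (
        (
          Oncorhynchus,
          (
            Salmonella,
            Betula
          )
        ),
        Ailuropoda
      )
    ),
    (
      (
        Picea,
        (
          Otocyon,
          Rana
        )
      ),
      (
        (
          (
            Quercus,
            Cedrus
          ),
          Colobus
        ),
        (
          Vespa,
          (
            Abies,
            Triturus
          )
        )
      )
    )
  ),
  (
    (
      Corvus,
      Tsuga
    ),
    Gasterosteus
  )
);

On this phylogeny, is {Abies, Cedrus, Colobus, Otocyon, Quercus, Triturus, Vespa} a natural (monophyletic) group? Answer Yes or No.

No

The MRCA of the listed taxa subtends ((Picea,(Otocyon,Rana)),(((Quercus,Cedrus),Colobus),(Vespa,(Abies,Triturus)))).
That clade also contains Picea, Rana, which are not in the proposed group, so the group is not monophyletic.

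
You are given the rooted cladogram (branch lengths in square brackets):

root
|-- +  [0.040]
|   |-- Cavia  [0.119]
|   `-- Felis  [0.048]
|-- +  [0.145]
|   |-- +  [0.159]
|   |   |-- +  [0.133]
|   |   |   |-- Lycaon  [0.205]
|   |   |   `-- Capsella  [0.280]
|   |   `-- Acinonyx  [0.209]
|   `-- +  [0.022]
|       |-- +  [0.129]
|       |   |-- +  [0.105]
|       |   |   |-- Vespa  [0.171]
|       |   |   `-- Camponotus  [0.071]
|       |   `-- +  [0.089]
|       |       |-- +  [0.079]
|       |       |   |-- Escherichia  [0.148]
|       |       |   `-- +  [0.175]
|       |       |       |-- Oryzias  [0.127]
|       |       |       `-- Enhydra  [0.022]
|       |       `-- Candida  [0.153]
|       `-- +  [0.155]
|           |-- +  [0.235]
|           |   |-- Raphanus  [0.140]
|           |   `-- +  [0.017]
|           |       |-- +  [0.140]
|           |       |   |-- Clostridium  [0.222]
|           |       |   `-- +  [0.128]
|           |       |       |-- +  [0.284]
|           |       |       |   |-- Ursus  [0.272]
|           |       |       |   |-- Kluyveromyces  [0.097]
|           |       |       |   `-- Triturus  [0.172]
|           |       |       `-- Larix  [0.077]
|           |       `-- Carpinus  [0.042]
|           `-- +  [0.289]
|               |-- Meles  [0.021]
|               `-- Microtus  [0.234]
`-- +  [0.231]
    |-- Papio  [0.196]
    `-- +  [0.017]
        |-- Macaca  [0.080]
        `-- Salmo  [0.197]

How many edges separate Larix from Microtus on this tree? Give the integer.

7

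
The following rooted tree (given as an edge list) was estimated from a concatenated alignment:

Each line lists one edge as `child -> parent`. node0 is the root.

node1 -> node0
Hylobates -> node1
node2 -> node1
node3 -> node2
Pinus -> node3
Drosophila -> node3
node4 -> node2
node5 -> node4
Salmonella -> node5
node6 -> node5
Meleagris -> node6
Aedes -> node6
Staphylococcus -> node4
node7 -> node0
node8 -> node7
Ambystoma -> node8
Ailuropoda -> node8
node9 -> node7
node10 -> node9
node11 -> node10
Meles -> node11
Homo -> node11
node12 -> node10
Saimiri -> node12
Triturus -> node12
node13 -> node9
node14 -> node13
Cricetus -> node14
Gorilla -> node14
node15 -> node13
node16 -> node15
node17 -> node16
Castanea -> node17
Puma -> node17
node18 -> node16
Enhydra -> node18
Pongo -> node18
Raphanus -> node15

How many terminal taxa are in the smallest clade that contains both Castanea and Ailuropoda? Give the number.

13

The MRCA of Castanea and Ailuropoda is the node subtending ((Ambystoma,Ailuropoda),(((Meles,Homo),(Saimiri,Triturus)),((Cricetus,Gorilla),(((Castanea,Puma),(Enhydra,Pongo)),Raphanus)))).
That clade contains 13 terminal taxa: Ailuropoda, Ambystoma, Castanea, Cricetus, Enhydra, Gorilla, Homo, Meles, Pongo, Puma, Raphanus, Saimiri, Triturus.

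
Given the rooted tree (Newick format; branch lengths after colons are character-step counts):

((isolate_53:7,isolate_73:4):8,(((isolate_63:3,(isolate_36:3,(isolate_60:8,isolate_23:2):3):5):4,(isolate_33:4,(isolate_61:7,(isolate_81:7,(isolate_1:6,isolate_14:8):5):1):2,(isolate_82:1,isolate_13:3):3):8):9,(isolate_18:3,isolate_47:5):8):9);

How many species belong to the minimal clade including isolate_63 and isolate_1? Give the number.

The MRCA of isolate_63 and isolate_1 is the node subtending ((isolate_63,(isolate_36,(isolate_60,isolate_23))),(isolate_33,(isolate_61,(isolate_81,(isolate_1,isolate_14))),(isolate_82,isolate_13))).
That clade contains 11 terminal taxa: isolate_1, isolate_13, isolate_14, isolate_23, isolate_33, isolate_36, isolate_60, isolate_61, isolate_63, isolate_81, isolate_82.

11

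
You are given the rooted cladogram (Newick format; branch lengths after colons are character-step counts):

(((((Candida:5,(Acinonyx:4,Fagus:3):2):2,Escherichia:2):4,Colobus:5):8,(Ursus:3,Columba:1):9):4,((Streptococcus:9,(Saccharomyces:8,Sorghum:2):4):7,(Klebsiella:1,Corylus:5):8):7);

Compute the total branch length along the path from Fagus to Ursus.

31

The path runs Fagus → … → MRCA → … → Ursus; the MRCA is the node subtending ((((Candida,(Acinonyx,Fagus)),Escherichia),Colobus),(Ursus,Columba)).
Branch lengths along that path: 3 + 2 + 2 + 4 + 8 + 9 + 3 = 31.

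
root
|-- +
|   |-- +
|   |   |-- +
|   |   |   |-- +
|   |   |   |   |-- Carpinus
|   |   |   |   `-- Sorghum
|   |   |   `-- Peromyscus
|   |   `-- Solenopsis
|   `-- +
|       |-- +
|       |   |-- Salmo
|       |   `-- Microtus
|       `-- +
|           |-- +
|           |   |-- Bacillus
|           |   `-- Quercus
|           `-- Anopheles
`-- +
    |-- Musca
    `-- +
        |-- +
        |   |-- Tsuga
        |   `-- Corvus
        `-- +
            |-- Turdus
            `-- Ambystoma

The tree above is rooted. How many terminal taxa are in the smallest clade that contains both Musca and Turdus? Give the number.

The MRCA of Musca and Turdus is the node subtending (Musca,((Tsuga,Corvus),(Turdus,Ambystoma))).
That clade contains 5 terminal taxa: Ambystoma, Corvus, Musca, Tsuga, Turdus.

5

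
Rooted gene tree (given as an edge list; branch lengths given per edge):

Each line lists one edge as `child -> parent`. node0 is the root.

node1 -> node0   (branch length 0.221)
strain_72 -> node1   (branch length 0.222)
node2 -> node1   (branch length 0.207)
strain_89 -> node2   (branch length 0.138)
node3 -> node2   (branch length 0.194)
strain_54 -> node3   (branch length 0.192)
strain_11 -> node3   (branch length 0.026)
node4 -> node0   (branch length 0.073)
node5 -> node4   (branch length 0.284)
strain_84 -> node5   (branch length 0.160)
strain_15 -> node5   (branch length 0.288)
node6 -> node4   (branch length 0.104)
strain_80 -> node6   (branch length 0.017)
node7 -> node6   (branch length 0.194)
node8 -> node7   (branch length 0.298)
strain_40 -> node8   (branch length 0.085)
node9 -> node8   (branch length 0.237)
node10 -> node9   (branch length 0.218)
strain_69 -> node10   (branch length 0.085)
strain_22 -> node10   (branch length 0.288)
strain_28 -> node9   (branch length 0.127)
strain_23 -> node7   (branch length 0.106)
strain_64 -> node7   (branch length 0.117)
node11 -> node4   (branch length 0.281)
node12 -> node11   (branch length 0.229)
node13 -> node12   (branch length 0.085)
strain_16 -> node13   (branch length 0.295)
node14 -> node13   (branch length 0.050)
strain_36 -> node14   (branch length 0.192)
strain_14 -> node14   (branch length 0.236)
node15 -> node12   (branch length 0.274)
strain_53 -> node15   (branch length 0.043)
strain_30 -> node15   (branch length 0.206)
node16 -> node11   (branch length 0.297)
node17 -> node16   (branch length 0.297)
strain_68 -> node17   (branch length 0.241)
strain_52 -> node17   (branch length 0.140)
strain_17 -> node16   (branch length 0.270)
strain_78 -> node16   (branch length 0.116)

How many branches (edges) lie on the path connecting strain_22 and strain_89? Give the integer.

10

The MRCA of strain_22 and strain_89 is the root of the tree.
From strain_22 up to that node: 7 branches. From strain_89 up to the same node: 3 branches. Total: 7 + 3 = 10.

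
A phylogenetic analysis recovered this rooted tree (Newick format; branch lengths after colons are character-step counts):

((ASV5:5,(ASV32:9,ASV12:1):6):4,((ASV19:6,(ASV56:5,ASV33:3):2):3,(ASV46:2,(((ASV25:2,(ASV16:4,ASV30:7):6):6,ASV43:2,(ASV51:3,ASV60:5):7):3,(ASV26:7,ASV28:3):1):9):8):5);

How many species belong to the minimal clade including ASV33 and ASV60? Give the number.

12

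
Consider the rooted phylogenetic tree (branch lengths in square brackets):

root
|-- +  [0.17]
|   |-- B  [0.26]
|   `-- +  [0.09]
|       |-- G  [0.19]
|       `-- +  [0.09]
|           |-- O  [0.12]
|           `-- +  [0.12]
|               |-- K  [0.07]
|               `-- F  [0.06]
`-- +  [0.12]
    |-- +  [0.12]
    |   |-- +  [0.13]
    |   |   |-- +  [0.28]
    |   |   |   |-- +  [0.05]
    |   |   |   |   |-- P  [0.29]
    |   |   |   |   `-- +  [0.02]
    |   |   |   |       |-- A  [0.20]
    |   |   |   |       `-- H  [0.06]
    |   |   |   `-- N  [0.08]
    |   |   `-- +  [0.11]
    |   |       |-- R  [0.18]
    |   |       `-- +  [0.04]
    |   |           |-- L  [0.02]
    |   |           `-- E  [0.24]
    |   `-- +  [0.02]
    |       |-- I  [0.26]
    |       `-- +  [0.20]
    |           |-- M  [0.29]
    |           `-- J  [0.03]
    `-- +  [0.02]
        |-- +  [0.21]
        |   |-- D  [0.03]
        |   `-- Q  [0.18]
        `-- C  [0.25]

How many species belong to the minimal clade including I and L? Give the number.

The MRCA of I and L is the node subtending ((((P,(A,H)),N),(R,(L,E))),(I,(M,J))).
That clade contains 10 terminal taxa: A, E, H, I, J, L, M, N, P, R.

10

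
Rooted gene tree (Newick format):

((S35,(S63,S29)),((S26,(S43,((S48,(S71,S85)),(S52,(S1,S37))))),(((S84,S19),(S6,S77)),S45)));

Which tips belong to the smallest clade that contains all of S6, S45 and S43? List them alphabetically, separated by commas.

S1, S19, S26, S37, S43, S45, S48, S52, S6, S71, S77, S84, S85

Tracing S6: it sits inside (S6,S77).
Tracing S45: it sits inside (((S84,S19),(S6,S77)),S45).
Tracing S43: it sits inside (S43,((S48,(S71,S85)),(S52,(S1,S37)))).
The smallest clade enclosing all 3 is ((S26,(S43,((S48,(S71,S85)),(S52,(S1,S37))))),(((S84,S19),(S6,S77)),S45)); the answer is its 13 terminal taxa in alphabetical order.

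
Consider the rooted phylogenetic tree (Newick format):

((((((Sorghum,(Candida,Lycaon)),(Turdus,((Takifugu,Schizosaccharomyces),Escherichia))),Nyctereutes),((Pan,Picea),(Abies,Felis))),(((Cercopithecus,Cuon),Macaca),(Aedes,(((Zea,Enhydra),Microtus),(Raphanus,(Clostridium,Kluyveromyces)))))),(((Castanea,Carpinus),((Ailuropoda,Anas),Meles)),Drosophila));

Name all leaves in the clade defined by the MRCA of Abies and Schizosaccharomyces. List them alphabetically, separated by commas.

Abies, Candida, Escherichia, Felis, Lycaon, Nyctereutes, Pan, Picea, Schizosaccharomyces, Sorghum, Takifugu, Turdus

Tracing Abies: it sits inside (Abies,Felis).
Tracing Schizosaccharomyces: it sits inside (Takifugu,Schizosaccharomyces).
The smallest clade enclosing both is ((((Sorghum,(Candida,Lycaon)),(Turdus,((Takifugu,Schizosaccharomyces),Escherichia))),Nyctereutes),((Pan,Picea),(Abies,Felis))); the answer is its 12 terminal taxa in alphabetical order.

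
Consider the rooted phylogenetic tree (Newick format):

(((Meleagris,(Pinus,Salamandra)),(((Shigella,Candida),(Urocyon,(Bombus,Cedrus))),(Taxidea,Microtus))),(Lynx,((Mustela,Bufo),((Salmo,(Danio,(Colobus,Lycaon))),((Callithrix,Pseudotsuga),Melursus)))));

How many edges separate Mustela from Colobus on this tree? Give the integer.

7

The MRCA of Mustela and Colobus is the node subtending ((Mustela,Bufo),((Salmo,(Danio,(Colobus,Lycaon))),((Callithrix,Pseudotsuga),Melursus))).
From Mustela up to that node: 2 branches. From Colobus up to the same node: 5 branches. Total: 2 + 5 = 7.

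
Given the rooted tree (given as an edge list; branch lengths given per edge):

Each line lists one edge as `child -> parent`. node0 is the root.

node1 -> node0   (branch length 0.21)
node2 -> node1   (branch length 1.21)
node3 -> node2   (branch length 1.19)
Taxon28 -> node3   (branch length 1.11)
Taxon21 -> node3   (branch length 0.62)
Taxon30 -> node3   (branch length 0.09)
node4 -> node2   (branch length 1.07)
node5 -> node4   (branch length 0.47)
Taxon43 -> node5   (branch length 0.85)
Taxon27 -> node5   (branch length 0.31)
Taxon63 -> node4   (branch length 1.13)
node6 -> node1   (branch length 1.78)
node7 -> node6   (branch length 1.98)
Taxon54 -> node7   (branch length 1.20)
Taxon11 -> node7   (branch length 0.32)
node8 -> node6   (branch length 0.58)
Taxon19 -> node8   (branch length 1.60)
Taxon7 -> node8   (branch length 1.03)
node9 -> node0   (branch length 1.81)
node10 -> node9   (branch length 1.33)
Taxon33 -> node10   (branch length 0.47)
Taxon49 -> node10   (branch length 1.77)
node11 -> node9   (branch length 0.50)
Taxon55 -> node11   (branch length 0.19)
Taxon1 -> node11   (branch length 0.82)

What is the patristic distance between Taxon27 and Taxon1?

6.40

The path runs Taxon27 → … → MRCA → … → Taxon1; the MRCA is the root of the tree.
Branch lengths along that path: 0.31 + 0.47 + 1.07 + 1.21 + 0.21 + 1.81 + 0.50 + 0.82 = 6.40.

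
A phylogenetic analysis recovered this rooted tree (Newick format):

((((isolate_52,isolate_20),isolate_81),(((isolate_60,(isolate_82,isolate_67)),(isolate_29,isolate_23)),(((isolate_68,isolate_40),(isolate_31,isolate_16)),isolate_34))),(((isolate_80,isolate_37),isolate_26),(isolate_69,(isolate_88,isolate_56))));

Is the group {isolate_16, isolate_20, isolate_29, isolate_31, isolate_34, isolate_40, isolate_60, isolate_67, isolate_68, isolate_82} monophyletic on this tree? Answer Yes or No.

No

The MRCA of the listed taxa subtends (((isolate_52,isolate_20),isolate_81),(((isolate_60,(isolate_82,isolate_67)),(isolate_29,isolate_23)),(((isolate_68,isolate_40),(isolate_31,isolate_16)),isolate_34))).
That clade also contains isolate_23, isolate_52, isolate_81, which are not in the proposed group, so the group is not monophyletic.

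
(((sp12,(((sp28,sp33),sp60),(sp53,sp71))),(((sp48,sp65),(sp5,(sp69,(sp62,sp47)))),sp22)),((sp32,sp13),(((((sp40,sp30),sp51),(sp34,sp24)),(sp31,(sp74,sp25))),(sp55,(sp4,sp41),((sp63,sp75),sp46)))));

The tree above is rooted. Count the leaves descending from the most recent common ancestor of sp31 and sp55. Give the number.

The MRCA of sp31 and sp55 is the node subtending (((((sp40,sp30),sp51),(sp34,sp24)),(sp31,(sp74,sp25))),(sp55,(sp4,sp41),((sp63,sp75),sp46))).
That clade contains 14 terminal taxa: sp24, sp25, sp30, sp31, sp34, sp4, sp40, sp41, sp46, sp51, sp55, sp63, sp74, sp75.

14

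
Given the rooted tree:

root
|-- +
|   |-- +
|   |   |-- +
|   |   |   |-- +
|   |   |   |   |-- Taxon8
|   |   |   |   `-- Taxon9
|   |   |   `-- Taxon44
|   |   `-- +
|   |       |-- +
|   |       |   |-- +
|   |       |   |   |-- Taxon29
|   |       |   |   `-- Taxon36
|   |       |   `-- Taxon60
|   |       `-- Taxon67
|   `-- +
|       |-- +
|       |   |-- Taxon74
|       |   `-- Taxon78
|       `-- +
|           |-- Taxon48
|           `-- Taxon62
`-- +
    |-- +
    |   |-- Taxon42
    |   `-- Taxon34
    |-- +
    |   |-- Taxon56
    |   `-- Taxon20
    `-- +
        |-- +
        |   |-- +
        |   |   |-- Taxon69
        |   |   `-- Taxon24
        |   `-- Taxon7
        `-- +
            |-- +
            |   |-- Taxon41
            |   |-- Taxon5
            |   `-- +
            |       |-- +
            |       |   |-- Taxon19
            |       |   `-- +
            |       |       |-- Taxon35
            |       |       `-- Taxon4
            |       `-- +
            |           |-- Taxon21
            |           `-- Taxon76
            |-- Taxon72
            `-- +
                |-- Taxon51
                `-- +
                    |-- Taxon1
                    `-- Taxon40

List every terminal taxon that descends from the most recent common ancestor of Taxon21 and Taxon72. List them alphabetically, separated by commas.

Taxon1, Taxon19, Taxon21, Taxon35, Taxon4, Taxon40, Taxon41, Taxon5, Taxon51, Taxon72, Taxon76

Tracing Taxon21: it sits inside (Taxon21,Taxon76).
Tracing Taxon72: it sits inside ((Taxon41,Taxon5,((Taxon19,(Taxon35,Taxon4)),(Taxon21,Taxon76))),Taxon72,(Taxon51,(Taxon1,Taxon40))).
The smallest clade enclosing both is ((Taxon41,Taxon5,((Taxon19,(Taxon35,Taxon4)),(Taxon21,Taxon76))),Taxon72,(Taxon51,(Taxon1,Taxon40))); the answer is its 11 terminal taxa in alphabetical order.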